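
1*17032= 17032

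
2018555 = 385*5243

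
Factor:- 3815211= - 3^1*29^1*43853^1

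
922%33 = 31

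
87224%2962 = 1326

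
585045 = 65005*9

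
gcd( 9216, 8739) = 9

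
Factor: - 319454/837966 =  -  3^( - 1)*211^1 * 757^1*139661^(-1 ) =- 159727/418983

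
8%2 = 0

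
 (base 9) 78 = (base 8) 107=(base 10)71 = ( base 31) 29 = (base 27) 2h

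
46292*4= 185168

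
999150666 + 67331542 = 1066482208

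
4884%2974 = 1910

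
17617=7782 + 9835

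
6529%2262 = 2005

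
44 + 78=122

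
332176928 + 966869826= 1299046754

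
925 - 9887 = -8962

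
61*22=1342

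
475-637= - 162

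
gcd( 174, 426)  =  6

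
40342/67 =40342/67  =  602.12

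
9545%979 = 734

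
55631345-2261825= 53369520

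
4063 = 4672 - 609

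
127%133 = 127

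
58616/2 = 29308 = 29308.00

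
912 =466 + 446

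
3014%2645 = 369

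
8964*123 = 1102572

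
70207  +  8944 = 79151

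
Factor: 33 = 3^1 * 11^1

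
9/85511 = 9/85511  =  0.00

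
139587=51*2737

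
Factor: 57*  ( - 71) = -4047 = - 3^1*19^1*71^1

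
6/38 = 3/19 = 0.16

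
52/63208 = 13/15802 =0.00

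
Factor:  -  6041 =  - 7^1*863^1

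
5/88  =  5/88  =  0.06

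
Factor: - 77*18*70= - 2^2*3^2*5^1*7^2*11^1 = - 97020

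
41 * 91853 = 3765973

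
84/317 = 84/317 = 0.26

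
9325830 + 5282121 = 14607951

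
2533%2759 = 2533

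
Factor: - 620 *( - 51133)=2^2*5^1*31^1 * 51133^1 =31702460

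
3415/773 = 4 + 323/773 = 4.42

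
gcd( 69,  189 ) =3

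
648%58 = 10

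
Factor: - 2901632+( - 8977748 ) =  - 11879380 = -2^2*5^1*593969^1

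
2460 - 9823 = - 7363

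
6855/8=856+7/8 =856.88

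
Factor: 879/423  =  3^( - 1 )*47^( - 1)*293^1 = 293/141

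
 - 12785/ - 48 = 266+ 17/48 = 266.35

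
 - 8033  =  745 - 8778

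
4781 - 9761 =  - 4980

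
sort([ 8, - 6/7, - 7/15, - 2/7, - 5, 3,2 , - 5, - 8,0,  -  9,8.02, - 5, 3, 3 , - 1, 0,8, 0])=[ - 9 ,- 8, - 5,-5, - 5, - 1, -6/7,  -  7/15, - 2/7,0,0,  0, 2,3,3,3, 8, 8, 8.02] 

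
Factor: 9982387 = 59^1 *71^1*2383^1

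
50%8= 2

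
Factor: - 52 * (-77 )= 4004 = 2^2*7^1*11^1*13^1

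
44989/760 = 59 + 149/760  =  59.20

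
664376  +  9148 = 673524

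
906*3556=3221736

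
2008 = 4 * 502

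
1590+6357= 7947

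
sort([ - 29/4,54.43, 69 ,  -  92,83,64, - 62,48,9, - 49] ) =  [ - 92,-62, - 49, - 29/4,9,48, 54.43, 64,69,83]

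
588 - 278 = 310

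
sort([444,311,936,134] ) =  [ 134, 311,444,936 ] 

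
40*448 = 17920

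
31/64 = 31/64= 0.48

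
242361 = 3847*63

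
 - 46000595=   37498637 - 83499232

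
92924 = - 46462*( - 2 )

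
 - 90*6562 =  - 590580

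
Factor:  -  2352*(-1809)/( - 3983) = -2^4 * 3^4* 7^1*67^1* 569^( - 1)= - 607824/569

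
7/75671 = 7/75671 = 0.00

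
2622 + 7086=9708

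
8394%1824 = 1098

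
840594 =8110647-7270053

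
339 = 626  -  287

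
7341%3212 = 917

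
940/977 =940/977 =0.96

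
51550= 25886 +25664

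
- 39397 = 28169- 67566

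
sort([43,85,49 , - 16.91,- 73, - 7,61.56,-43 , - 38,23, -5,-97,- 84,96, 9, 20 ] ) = [- 97, - 84, - 73,-43, - 38, - 16.91, - 7, - 5 , 9,20, 23,  43,49,61.56 , 85, 96 ]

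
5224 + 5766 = 10990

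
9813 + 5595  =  15408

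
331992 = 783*424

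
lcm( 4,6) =12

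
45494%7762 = 6684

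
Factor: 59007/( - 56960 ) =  - 663/640 = - 2^( - 7 ) * 3^1*5^( - 1)*13^1 * 17^1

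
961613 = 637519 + 324094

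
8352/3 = 2784= 2784.00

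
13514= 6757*2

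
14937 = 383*39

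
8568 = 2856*3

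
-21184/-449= 21184/449 = 47.18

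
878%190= 118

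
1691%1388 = 303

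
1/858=1/858 = 0.00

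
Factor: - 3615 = -3^1*5^1* 241^1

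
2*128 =256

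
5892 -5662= 230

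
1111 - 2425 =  - 1314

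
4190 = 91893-87703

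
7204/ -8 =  - 1801/2 = -900.50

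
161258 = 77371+83887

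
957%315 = 12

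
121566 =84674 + 36892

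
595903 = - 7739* ( - 77 )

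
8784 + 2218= 11002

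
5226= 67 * 78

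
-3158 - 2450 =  -5608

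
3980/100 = 39+4/5 = 39.80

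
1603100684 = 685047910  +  918052774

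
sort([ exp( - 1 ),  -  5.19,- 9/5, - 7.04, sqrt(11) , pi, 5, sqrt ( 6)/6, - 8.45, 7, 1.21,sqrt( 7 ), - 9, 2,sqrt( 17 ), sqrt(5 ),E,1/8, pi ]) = [  -  9,-8.45,- 7.04, - 5.19, - 9/5  ,  1/8, exp( - 1), sqrt( 6) /6, 1.21, 2, sqrt( 5), sqrt(7),E, pi, pi, sqrt( 11), sqrt(17 ), 5, 7 ] 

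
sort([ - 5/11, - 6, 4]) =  [- 6, -5/11, 4] 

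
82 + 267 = 349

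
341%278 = 63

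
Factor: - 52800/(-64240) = 2^2*3^1 *5^1 * 73^( - 1 ) = 60/73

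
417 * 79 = 32943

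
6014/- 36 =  - 3007/18= - 167.06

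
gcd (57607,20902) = 1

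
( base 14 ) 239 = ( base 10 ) 443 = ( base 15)1E8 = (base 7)1202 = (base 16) 1bb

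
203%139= 64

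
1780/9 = 1780/9 = 197.78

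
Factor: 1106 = 2^1 * 7^1* 79^1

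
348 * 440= 153120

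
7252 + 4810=12062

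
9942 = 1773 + 8169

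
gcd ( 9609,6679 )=1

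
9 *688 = 6192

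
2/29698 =1/14849 = 0.00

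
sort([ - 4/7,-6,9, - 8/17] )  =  [ - 6,- 4/7 ,  -  8/17,9 ]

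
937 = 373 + 564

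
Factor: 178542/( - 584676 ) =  - 91/298 = -2^ ( - 1 )*7^1*13^1 * 149^( -1 )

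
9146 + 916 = 10062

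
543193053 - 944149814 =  - 400956761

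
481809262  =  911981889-430172627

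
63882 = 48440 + 15442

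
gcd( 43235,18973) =1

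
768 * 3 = 2304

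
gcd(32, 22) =2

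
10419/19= 10419/19  =  548.37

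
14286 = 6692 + 7594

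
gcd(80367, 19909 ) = 43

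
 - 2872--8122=5250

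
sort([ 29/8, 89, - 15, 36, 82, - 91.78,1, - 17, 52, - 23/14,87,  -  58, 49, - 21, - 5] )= [ - 91.78,- 58,-21,-17, - 15, - 5 , - 23/14, 1,  29/8, 36,  49, 52, 82, 87, 89]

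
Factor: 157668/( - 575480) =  - 2^( - 1 ) *3^1*5^(  -  1 )*  7^1* 1877^1  *  14387^ ( - 1) = - 39417/143870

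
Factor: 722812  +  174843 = 897655 = 5^1*11^1*19^1*859^1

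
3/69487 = 3/69487=   0.00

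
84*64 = 5376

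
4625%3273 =1352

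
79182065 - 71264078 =7917987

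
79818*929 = 74150922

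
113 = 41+72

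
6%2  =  0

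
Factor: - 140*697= - 2^2*5^1*7^1*17^1 *41^1 = -97580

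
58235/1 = 58235 = 58235.00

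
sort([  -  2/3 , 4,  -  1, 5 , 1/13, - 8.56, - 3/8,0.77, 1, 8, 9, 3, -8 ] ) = [ - 8.56,- 8, - 1, - 2/3, - 3/8, 1/13 , 0.77, 1,3,4,  5,8 , 9] 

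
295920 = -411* ( - 720 )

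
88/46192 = 11/5774= 0.00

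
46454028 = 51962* 894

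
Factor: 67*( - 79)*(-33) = 3^1*11^1*67^1*79^1 = 174669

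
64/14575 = 64/14575 = 0.00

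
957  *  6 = 5742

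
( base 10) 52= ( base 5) 202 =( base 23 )26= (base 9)57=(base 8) 64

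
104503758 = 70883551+33620207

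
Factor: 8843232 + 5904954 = 2^1*3^1*2458031^1=14748186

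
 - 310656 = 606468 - 917124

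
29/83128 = 29/83128 = 0.00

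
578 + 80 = 658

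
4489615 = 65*69071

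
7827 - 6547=1280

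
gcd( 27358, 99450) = 2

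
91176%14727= 2814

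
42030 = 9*4670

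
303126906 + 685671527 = 988798433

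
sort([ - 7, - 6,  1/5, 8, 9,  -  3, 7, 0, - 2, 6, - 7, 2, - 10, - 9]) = [-10,-9,  -  7, - 7,  -  6 ,  -  3, - 2, 0,  1/5, 2, 6, 7, 8 , 9 ] 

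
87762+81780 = 169542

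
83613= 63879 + 19734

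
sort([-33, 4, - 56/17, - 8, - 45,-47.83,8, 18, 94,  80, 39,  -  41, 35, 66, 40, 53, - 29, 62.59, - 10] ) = [ - 47.83 , - 45,  -  41, - 33, - 29,-10, - 8, - 56/17, 4, 8,18 , 35 , 39,40, 53, 62.59,66, 80,94]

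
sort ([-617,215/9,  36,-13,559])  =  [ - 617  , - 13, 215/9, 36,559 ] 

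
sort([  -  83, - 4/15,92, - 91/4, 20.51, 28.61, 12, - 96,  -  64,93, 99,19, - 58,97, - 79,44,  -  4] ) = [ - 96,-83,-79, - 64, - 58,- 91/4,-4, - 4/15, 12, 19,20.51,28.61, 44, 92,93,97, 99]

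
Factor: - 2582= - 2^1*1291^1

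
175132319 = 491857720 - 316725401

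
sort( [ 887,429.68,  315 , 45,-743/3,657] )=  [ - 743/3,45,315,429.68, 657, 887]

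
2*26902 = 53804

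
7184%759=353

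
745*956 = 712220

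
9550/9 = 9550/9 = 1061.11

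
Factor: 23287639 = 43^1*491^1 * 1103^1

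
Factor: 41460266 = 2^1*41^1 * 505613^1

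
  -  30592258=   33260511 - 63852769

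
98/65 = 98/65 = 1.51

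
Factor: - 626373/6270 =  - 2^( - 1)*3^3*5^( - 1)*37^1  =  - 999/10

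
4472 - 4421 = 51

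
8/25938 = 4/12969 = 0.00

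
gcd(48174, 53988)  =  6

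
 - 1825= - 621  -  1204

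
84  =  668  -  584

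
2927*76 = 222452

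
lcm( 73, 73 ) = 73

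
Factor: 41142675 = 3^1*5^2*7^1 *78367^1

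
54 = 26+28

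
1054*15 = 15810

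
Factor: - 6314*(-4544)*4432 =2^11 * 7^1*11^1*41^1*71^1*277^1=127157696512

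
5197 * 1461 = 7592817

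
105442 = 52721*2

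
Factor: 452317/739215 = 3^( - 2 ) * 5^( - 1)*43^1*67^1*157^1 * 16427^( - 1) 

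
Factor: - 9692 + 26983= 17291 =17291^1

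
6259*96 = 600864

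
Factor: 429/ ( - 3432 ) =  - 1/8 = -2^( - 3 ) 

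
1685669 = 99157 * 17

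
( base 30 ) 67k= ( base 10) 5630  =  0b1010111111110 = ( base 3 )21201112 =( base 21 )cg2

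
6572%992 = 620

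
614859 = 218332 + 396527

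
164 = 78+86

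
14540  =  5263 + 9277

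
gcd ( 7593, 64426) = 1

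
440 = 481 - 41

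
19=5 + 14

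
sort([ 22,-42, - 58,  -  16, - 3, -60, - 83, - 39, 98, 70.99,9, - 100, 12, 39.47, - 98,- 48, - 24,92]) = [  -  100, - 98,  -  83, - 60, - 58,  -  48,  -  42,-39 , - 24, - 16,- 3,9,  12, 22, 39.47,70.99,92,98 ] 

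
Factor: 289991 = 13^1 *22307^1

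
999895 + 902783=1902678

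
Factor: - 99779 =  - 113^1*883^1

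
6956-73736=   -  66780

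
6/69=2/23 = 0.09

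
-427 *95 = -40565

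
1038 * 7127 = 7397826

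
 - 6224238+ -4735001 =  - 10959239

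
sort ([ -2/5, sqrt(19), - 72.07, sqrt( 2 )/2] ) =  [ - 72.07 , - 2/5,sqrt(2)/2,sqrt(19 ) ] 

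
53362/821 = 53362/821 = 65.00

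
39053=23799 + 15254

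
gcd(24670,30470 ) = 10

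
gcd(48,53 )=1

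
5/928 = 5/928 = 0.01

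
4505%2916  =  1589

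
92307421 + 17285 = 92324706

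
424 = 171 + 253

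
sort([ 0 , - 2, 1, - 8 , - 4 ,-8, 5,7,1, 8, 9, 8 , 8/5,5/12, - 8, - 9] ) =[ -9, - 8 ,-8, - 8,  -  4, - 2, 0, 5/12,1,  1,8/5,5, 7, 8, 8,9]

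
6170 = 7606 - 1436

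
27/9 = 3 = 3.00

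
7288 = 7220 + 68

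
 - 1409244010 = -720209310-689034700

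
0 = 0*8260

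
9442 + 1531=10973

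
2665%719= 508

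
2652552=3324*798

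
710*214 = 151940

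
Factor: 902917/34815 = 3^( - 1)*5^( - 1) *11^( - 1 )*47^1*211^( - 1 )*19211^1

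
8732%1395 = 362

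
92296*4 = 369184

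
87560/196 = 21890/49 = 446.73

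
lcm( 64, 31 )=1984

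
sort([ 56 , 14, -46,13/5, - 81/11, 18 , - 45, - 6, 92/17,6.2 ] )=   [ -46, - 45, - 81/11, - 6,13/5,  92/17, 6.2, 14,18 , 56]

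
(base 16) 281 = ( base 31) kl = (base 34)IT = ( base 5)10031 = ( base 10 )641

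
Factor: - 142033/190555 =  - 5^ ( - 1)*23^(-1)*173^1*821^1*1657^ ( - 1 ) 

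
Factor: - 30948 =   -  2^2 * 3^1*2579^1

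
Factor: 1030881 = 3^1*343627^1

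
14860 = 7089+7771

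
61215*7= 428505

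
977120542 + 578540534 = 1555661076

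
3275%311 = 165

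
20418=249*82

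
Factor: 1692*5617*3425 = 32551076700 = 2^2*3^2*5^2 * 41^1*47^1 * 137^2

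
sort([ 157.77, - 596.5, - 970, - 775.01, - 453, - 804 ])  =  [ - 970,- 804, - 775.01, - 596.5,- 453, 157.77 ] 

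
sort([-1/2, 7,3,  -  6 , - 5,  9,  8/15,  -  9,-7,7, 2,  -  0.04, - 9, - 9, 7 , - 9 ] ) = [ - 9, - 9, - 9,-9,-7,-6 , - 5,-1/2 ,-0.04, 8/15, 2 , 3, 7,7,7,9] 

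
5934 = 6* 989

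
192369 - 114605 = 77764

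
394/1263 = 394/1263=0.31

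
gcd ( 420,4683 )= 21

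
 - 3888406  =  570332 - 4458738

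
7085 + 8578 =15663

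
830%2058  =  830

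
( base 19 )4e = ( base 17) 55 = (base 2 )1011010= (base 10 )90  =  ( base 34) 2M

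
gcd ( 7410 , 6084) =78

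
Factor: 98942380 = 2^2*5^1*17^1*291007^1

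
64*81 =5184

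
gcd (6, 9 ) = 3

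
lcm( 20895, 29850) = 208950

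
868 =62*14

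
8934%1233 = 303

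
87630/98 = 43815/49 = 894.18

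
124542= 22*5661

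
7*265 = 1855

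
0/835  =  0 =0.00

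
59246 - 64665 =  - 5419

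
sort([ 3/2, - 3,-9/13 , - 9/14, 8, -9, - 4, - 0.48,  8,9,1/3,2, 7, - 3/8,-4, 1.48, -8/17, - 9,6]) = [-9 , - 9, - 4 , - 4, - 3, - 9/13, - 9/14, - 0.48, - 8/17 ,-3/8,  1/3,1.48 , 3/2 , 2, 6,  7,  8, 8, 9]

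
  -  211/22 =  - 10 + 9/22 = - 9.59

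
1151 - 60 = 1091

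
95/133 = 5/7 = 0.71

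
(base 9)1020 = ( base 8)1353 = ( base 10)747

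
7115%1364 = 295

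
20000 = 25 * 800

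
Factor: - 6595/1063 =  - 5^1 *1063^( - 1 ) * 1319^1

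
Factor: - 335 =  - 5^1*67^1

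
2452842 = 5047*486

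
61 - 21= 40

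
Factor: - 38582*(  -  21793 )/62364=420408763/31182= 2^( - 1) *3^( - 1)*19^1*31^1*37^1*101^1*191^1*5197^( - 1)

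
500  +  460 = 960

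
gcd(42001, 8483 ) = 1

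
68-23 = 45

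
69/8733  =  23/2911 = 0.01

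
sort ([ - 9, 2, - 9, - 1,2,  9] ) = [ - 9, - 9, - 1,2,2, 9]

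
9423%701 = 310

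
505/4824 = 505/4824= 0.10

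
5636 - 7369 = - 1733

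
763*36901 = 28155463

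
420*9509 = 3993780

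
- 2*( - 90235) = 180470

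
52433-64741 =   -  12308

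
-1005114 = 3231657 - 4236771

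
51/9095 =3/535=0.01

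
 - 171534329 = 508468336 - 680002665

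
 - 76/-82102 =38/41051 = 0.00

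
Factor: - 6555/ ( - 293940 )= 19/852 = 2^( - 2)*3^( - 1)*19^1*71^( - 1)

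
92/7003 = 92/7003=0.01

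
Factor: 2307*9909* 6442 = 2^1*3^4*367^1*769^1*3221^1 = 147264525846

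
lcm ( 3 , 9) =9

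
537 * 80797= 43387989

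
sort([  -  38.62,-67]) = [  -  67, - 38.62] 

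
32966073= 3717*8869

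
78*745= 58110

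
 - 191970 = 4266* (  -  45)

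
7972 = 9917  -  1945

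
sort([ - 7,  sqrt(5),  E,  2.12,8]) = [-7,2.12,sqrt(5),E,8 ]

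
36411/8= 36411/8 = 4551.38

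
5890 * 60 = 353400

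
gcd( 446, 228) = 2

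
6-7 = -1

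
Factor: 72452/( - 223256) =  - 307/946 = -2^( - 1 )*11^ ( - 1 ) * 43^( - 1 ) * 307^1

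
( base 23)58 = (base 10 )123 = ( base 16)7B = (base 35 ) 3I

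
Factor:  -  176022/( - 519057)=254/749 = 2^1* 7^ (-1)*107^(-1) * 127^1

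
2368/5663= 2368/5663 =0.42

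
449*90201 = 40500249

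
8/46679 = 8/46679 =0.00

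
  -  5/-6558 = 5/6558 = 0.00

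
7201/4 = 1800 + 1/4 = 1800.25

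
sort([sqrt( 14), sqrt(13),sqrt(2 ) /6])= [ sqrt(2)/6 , sqrt( 13 ),sqrt(14) ]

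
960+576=1536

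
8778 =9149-371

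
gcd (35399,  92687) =7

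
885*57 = 50445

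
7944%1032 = 720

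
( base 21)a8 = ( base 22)9k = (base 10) 218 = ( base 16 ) DA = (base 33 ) 6K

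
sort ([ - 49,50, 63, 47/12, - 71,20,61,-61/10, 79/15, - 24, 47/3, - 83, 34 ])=[ - 83, - 71, - 49,- 24, - 61/10,47/12, 79/15,47/3 , 20, 34, 50 , 61,63] 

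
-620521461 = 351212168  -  971733629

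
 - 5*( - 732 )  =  3660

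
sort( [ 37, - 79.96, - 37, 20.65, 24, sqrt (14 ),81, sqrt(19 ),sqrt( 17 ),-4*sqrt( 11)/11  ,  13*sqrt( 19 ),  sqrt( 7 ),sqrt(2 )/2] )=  [-79.96,- 37, - 4*sqrt ( 11) /11,sqrt( 2) /2, sqrt(7),sqrt( 14 ), sqrt( 17),sqrt( 19 ),20.65, 24,  37, 13*sqrt( 19), 81 ]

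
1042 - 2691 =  - 1649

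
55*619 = 34045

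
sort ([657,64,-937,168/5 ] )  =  [-937,168/5,64,657 ] 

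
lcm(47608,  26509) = 2332792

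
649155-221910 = 427245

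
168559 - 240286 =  - 71727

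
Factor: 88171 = 37^1*2383^1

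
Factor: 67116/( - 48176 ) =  - 16779/12044 = - 2^ ( - 2)* 3^1*7^1*17^1 * 47^1*3011^(-1) 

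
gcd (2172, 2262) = 6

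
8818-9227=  - 409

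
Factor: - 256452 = -2^2*3^1*7^1*43^1 * 71^1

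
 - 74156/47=-1578 + 10/47= - 1577.79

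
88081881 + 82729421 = 170811302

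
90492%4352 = 3452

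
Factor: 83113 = 17^1*4889^1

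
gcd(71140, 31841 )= 1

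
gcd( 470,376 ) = 94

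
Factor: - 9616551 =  - 3^1* 7^1*173^1*2647^1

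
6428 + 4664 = 11092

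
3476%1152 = 20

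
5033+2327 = 7360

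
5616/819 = 48/7 = 6.86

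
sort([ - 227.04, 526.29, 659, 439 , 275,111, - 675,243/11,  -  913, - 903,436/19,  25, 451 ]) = [  -  913,-903 ,-675,- 227.04,243/11,  436/19,25,111,275,439,451, 526.29,659 ] 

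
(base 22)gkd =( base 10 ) 8197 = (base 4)2000011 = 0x2005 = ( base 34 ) 733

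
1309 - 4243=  - 2934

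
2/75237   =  2/75237  =  0.00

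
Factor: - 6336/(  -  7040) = 9/10  =  2^( - 1) * 3^2* 5^( - 1 )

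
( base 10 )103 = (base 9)124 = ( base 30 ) 3d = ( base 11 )94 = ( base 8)147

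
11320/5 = 2264=2264.00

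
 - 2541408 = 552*(  -  4604)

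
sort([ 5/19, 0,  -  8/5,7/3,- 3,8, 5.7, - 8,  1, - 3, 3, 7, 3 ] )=[ - 8,-3, - 3, - 8/5, 0,  5/19, 1, 7/3,3, 3,5.7, 7, 8]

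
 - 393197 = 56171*( -7)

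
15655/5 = 3131=3131.00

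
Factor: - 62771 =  - 41^1*1531^1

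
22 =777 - 755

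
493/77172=493/77172  =  0.01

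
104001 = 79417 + 24584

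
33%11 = 0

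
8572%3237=2098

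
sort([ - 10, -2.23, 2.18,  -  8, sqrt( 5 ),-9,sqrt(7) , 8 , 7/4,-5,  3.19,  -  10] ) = [- 10, - 10,-9, -8,-5, - 2.23,7/4,2.18, sqrt(5), sqrt(7), 3.19, 8] 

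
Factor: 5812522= 2^1*2906261^1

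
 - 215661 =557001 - 772662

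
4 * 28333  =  113332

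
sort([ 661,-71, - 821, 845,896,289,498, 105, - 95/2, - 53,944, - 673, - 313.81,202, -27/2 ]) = [ - 821, - 673,- 313.81, - 71, - 53 , - 95/2,-27/2,105,202,289,498, 661,845,896, 944 ]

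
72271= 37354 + 34917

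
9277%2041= 1113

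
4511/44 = 102 + 23/44 = 102.52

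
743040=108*6880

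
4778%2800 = 1978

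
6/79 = 6/79 = 0.08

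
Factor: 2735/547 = 5^1=5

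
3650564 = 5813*628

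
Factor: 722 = 2^1*19^2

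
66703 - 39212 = 27491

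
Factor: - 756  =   - 2^2*3^3*7^1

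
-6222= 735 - 6957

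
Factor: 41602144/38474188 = 2^3*47^1*139^1*199^1 * 9618547^( - 1 ) = 10400536/9618547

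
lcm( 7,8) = 56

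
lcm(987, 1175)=24675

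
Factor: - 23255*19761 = -459542055 = - 3^1*5^1 * 7^1 * 941^1*4651^1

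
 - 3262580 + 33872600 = 30610020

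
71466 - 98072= - 26606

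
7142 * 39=278538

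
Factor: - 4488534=-2^1*3^4*103^1 *269^1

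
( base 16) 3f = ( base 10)63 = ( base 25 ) 2d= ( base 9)70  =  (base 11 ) 58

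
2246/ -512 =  - 1123/256 = -4.39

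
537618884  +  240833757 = 778452641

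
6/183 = 2/61 = 0.03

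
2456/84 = 29 + 5/21 = 29.24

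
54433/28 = 1944 + 1/28 = 1944.04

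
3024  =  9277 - 6253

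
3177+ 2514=5691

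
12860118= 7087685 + 5772433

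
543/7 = 77 + 4/7 = 77.57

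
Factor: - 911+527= - 384= -2^7*3^1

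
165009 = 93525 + 71484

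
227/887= 227/887 = 0.26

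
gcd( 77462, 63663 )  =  1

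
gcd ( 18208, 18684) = 4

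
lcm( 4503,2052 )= 162108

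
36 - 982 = - 946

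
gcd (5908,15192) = 844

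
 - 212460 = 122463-334923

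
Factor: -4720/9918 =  - 2^3*3^( - 2 )*5^1*19^(-1)*29^( - 1)*59^1 = -  2360/4959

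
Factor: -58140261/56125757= -3^4 * 503^1*1427^1*56125757^(-1) 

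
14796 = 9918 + 4878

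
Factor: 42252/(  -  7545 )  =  -28/5 = - 2^2*5^( - 1)*7^1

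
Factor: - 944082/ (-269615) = 2^1*3^3*5^(-1 )* 17483^1*53923^(-1)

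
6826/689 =6826/689 = 9.91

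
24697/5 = 4939 + 2/5 = 4939.40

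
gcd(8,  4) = 4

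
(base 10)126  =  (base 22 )5g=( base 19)6c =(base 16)7E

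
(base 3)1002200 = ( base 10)801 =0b1100100001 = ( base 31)PQ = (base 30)QL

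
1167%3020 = 1167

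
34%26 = 8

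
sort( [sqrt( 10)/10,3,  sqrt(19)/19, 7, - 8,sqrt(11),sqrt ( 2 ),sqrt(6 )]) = [ - 8,sqrt ( 19 ) /19,sqrt (10 )/10, sqrt( 2), sqrt( 6 ),3,sqrt( 11 ) , 7] 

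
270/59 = 4+34/59 = 4.58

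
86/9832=43/4916 = 0.01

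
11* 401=4411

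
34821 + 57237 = 92058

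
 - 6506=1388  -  7894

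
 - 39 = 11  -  50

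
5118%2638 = 2480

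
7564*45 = 340380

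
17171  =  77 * 223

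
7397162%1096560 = 817802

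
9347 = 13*719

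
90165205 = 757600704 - 667435499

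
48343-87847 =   -  39504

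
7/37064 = 7/37064  =  0.00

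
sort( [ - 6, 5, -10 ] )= [  -  10,- 6 , 5]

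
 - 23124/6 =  - 3854 = - 3854.00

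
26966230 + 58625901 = 85592131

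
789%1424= 789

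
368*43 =15824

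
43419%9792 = 4251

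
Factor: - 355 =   -  5^1*71^1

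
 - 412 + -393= - 805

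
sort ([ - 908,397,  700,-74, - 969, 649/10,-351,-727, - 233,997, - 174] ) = [-969,-908, - 727 ,-351,-233,-174, - 74  ,  649/10, 397, 700, 997]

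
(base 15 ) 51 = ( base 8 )114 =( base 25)31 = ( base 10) 76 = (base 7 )136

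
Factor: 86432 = 2^5*37^1*73^1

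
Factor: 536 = 2^3*67^1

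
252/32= 7  +  7/8 = 7.88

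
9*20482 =184338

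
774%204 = 162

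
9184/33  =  9184/33 = 278.30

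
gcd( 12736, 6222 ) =2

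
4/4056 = 1/1014= 0.00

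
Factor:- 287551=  - 11^1* 26141^1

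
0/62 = 0 = 0.00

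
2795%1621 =1174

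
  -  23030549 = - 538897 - 22491652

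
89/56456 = 89/56456 = 0.00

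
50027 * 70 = 3501890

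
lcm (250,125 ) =250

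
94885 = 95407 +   -  522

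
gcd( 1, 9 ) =1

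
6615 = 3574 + 3041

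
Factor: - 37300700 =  - 2^2*5^2 * 373007^1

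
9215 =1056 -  - 8159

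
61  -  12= 49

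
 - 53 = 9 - 62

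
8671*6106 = 52945126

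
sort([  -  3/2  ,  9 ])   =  [ - 3/2, 9]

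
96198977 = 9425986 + 86772991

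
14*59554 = 833756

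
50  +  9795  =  9845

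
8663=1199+7464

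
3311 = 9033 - 5722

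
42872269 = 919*46651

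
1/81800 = 1/81800 = 0.00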